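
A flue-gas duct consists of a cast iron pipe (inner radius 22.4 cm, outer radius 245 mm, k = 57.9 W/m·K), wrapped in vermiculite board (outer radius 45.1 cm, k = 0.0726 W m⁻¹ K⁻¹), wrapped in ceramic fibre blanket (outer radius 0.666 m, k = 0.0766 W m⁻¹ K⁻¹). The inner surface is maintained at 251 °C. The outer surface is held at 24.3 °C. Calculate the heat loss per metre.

Series thermal resistances, inner to outer:
  R'_cast iron = ln(0.245/0.224)/(2πk) = 0.08961/(2π·57.9) = 2.463×10^-4 m·K/W
  R'_vermiculite board = ln(0.451/0.245)/(2πk) = 0.6102/(2π·0.0726) = 1.338 m·K/W
  R'_ceramic fibre blanket = ln(0.666/0.451)/(2πk) = 0.3898/(2π·0.0766) = 0.8099 m·K/W
ΣR = 2.463×10^-4 + 1.338 + 0.8099 = 2.148 m·K/W
Q' = ΔT/ΣR = (251 °C − 24.3 °C)/2.148 = 106 W/m

Q' = 106 W/m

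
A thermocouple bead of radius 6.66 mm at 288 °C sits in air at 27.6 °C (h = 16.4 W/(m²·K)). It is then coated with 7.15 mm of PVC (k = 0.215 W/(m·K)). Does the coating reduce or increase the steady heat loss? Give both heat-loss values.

increases: 2.38 → 4.80 W

Critical radius for a sphere: r_cr = 2k/h = 0.0262 m = 2.62 cm.
Outer radius after coating: r₂ = 0.00666 + 0.00715 = 0.01381 m.
Since r₁ < r_cr and r₂ ≤ r_cr, the coating moves toward the maximum at r_cr — heat loss rises.
Bare: R = 1/(4πr₁²h) = 109.4 K/W; Q = 260.4/109.4 = 2.38 W.
Coated: R = R_cond + R_conv = 54.22 K/W; Q = 260.4/54.22 = 4.80 W.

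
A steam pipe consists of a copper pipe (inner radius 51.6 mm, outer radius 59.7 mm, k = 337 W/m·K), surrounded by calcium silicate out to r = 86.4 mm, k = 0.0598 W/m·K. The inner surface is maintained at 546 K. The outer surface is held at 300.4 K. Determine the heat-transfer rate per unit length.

Q' = 250 W/m

Resistance network (inner→outer):
  R'_copper = ln(0.0597/0.0516)/(2πk) = 0.1458/(2π·337) = 6.886×10^-5 m·K/W
  R'_calcium silicate = ln(0.0864/0.0597)/(2πk) = 0.3697/(2π·0.0598) = 0.9838 m·K/W
ΣR = 6.886×10^-5 + 0.9838 = 0.9839 m·K/W
Q' = ΔT/ΣR = (546 K − 300.4 K)/0.9839 = 250 W/m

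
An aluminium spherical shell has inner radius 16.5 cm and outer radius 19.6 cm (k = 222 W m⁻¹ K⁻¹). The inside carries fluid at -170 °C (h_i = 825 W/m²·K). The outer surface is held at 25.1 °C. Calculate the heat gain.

Treat each layer as a resistance in series:
  R_conv,in = 1/(4πr²h) = 1/(4π·0.165²·825) = 0.003543 K/W
  R_aluminium = (1/0.165 − 1/0.196)/(4πk) = 0.9586/(4π·222) = 3.436×10^-4 K/W
ΣR = 0.003543 + 3.436×10^-4 = 0.003887 K/W
Q = ΔT/ΣR = (-170 °C − 25.1 °C)/0.003887 = -50200 W
(Negative Q ⇒ heat flows inward; heat gain = 50200 W.)

Q = 50.2 kW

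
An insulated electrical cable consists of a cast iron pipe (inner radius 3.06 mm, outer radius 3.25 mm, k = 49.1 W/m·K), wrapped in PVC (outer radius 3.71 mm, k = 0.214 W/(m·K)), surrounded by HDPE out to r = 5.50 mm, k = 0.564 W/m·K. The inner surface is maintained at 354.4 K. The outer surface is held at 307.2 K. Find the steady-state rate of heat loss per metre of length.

Q' = 225 W/m

Resistance network (inner→outer):
  R'_cast iron = ln(0.00325/0.00306)/(2πk) = 0.06024/(2π·49.1) = 1.953×10^-4 m·K/W
  R'_PVC = ln(0.00371/0.00325)/(2πk) = 0.1324/(2π·0.214) = 0.09845 m·K/W
  R'_HDPE = ln(0.00550/0.00371)/(2πk) = 0.3937/(2π·0.564) = 0.1111 m·K/W
ΣR = 1.953×10^-4 + 0.09845 + 0.1111 = 0.2097 m·K/W
Q' = ΔT/ΣR = (354.4 K − 307.2 K)/0.2097 = 225 W/m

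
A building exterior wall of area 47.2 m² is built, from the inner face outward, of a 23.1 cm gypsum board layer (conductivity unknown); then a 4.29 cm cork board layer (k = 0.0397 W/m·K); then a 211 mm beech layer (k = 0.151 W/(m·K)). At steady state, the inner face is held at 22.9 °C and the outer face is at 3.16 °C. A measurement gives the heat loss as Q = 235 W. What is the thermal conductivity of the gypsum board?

k = 0.155 W/m·K

ΣR = ΔT/Q = |22.9 − 3.16|/235 = 0.08400 K/W
Known resistances:
  R_cork board = L/(kA) = 0.0429/(0.0397·47.2) = 0.02289 K/W
  R_beech = L/(kA) = 0.211/(0.151·47.2) = 0.02960 K/W
R_gypsum board = ΣR − ΣR_known = 0.08400 − 0.05249 = 0.03151 K/W
L/(kA) = 0.03151 ⇒ k = 0.231/(0.03151·47.2) = 0.155 W/m·K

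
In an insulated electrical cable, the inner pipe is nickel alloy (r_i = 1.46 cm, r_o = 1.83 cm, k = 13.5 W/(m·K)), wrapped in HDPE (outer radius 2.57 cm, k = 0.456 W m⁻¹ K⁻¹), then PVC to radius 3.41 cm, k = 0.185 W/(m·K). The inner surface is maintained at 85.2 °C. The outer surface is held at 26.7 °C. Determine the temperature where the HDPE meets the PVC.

T = 65.7 °C

Treat each layer as a resistance in series:
  R'_nickel alloy = ln(0.0183/0.0146)/(2πk) = 0.2259/(2π·13.5) = 0.002663 m·K/W
  R'_HDPE = ln(0.0257/0.0183)/(2πk) = 0.3396/(2π·0.456) = 0.1185 m·K/W
  R'_PVC = ln(0.0341/0.0257)/(2πk) = 0.2828/(2π·0.185) = 0.2433 m·K/W
ΣR = 0.002663 + 0.1185 + 0.2433 = 0.3645 m·K/W
Q' = ΔT/ΣR = (85.2 °C − 26.7 °C)/0.3645 = 160.5 W/m
From the inner boundary to the HDPE/PVC interface, ΣR_partial = 0.1212 m·K/W.
T_interface = T_in − Q'·ΣR_partial = 85.2 °C − (160.5)(0.1212) = 65.7 °C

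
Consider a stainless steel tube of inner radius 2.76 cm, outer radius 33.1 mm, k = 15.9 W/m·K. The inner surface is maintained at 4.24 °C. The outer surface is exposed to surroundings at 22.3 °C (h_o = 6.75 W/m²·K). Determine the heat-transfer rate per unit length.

Q' = 25.3 W/m

Resistance network (inner→outer):
  R'_stainless steel = ln(0.0331/0.0276)/(2πk) = 0.1817/(2π·15.9) = 0.001819 m·K/W
  R'_conv,out = 1/(2πr h) = 1/(2π·0.0331·6.75) = 0.7123 m·K/W
ΣR = 0.001819 + 0.7123 = 0.7141 m·K/W
Q' = ΔT/ΣR = (4.24 °C − 22.3 °C)/0.7141 = -25.3 W/m
(Negative Q' ⇒ heat flows inward; heat gain = 25.3 W/m.)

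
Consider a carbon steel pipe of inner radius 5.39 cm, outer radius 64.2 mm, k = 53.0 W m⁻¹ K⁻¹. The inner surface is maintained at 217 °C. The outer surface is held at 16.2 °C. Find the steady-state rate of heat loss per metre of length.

Q' = 382 kW/m

Q' = 2πk·ΔT/ln(r₂/r₁) = 2π × 53.0 × 200.8 / ln(0.0642/0.0539) = 3.82×10^5 W/m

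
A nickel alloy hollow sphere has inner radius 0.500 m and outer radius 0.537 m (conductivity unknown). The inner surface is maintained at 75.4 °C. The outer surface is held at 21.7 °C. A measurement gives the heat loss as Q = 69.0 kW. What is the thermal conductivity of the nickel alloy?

k = 14.1 W/m·K

ΣR = ΔT/Q = |75.4 − 21.7|/69000 = 7.783×10^-4 K/W
(1/r₁−1/r₂)/(4πk) = 7.783×10^-4 ⇒ k = 0.1378/(4π·7.783×10^-4) = 14.1 W/m·K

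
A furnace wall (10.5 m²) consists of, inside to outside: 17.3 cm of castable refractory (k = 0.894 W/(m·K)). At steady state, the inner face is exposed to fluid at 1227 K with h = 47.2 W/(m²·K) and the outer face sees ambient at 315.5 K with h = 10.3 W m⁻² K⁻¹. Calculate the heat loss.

Q = 30.7 kW

Treat each layer as a resistance in series:
  R_conv,in = 1/(hA) = 1/(47.2·10.5) = 0.002018 K/W
  R_castable refractory = L/(kA) = 0.173/(0.894·10.5) = 0.01843 K/W
  R_conv,out = 1/(hA) = 1/(10.3·10.5) = 0.009246 K/W
ΣR = 0.002018 + 0.01843 + 0.009246 = 0.02969 K/W
Q = ΔT/ΣR = (1227 K − 315.5 K)/0.02969 = 30700 W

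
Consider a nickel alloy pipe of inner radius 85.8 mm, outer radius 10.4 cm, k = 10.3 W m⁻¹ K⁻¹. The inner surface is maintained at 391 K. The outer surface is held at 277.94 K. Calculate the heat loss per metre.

Q' = 2πk·ΔT/ln(r₂/r₁) = 2π × 10.3 × 113.06 / ln(0.104/0.0858) = 38000 W/m

Q' = 38.0 kW/m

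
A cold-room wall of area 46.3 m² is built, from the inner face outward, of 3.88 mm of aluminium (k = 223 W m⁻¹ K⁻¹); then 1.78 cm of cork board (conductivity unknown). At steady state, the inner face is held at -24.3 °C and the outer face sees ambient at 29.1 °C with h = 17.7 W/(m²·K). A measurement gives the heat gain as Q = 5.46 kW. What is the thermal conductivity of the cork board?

ΣR = ΔT/Q = |-24.3 − 29.1|/5460 = 0.009780 K/W
Known resistances:
  R_aluminium = L/(kA) = 0.00388/(223·46.3) = 3.758×10^-7 K/W
  R_conv,out = 1/(hA) = 1/(17.7·46.3) = 0.001220 K/W
R_cork board = ΣR − ΣR_known = 0.009780 − 0.001220 = 0.008560 K/W
L/(kA) = 0.008560 ⇒ k = 0.0178/(0.008560·46.3) = 0.0449 W/m·K

k = 0.0449 W/m·K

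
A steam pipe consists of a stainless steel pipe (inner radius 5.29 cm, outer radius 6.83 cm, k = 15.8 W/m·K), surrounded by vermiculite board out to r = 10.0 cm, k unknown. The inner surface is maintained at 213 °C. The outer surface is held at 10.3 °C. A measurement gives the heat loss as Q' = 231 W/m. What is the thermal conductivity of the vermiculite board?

ΣR = ΔT/Q' = |213 − 10.3|/231 = 0.8775 m·K/W
Known resistances:
  R'_stainless steel = ln(0.0683/0.0529)/(2πk) = 0.2555/(2π·15.8) = 0.002574 m·K/W
R_vermiculite board = ΣR − ΣR_known = 0.8775 − 0.002574 = 0.8749 m·K/W
ln(r₂/r₁)/(2πk) = 0.8749 ⇒ k = 0.3813/(2π·0.8749) = 0.0694 W/m·K

k = 0.0694 W/m·K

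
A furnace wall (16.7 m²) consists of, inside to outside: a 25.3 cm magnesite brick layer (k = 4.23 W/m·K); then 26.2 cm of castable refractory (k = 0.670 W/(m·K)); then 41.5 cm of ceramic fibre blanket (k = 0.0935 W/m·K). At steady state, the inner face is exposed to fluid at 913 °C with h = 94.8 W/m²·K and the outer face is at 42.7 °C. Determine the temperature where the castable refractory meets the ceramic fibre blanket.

Resistance network (inner→outer):
  R_conv,in = 1/(hA) = 1/(94.8·16.7) = 6.316×10^-4 K/W
  R_magnesite brick = L/(kA) = 0.253/(4.23·16.7) = 0.003581 K/W
  R_castable refractory = L/(kA) = 0.262/(0.670·16.7) = 0.02342 K/W
  R_ceramic fibre blanket = L/(kA) = 0.415/(0.0935·16.7) = 0.2658 K/W
ΣR = 6.316×10^-4 + 0.003581 + 0.02342 + 0.2658 = 0.2934 K/W
Q = ΔT/ΣR = (913 °C − 42.7 °C)/0.2934 = 2966 W
From the inner boundary to the castable refractory/ceramic fibre blanket interface, ΣR_partial = 0.02763 K/W.
T_interface = T_in − Q·ΣR_partial = 913 °C − (2966)(0.02763) = 831 °C

T = 831 °C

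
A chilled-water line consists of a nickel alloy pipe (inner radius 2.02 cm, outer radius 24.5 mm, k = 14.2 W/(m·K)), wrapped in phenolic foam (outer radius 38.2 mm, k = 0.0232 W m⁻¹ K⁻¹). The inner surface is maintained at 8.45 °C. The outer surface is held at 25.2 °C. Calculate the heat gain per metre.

Q' = 5.49 W/m

Treat each layer as a resistance in series:
  R'_nickel alloy = ln(0.0245/0.0202)/(2πk) = 0.1930/(2π·14.2) = 0.002163 m·K/W
  R'_phenolic foam = ln(0.0382/0.0245)/(2πk) = 0.4442/(2π·0.0232) = 3.047 m·K/W
ΣR = 0.002163 + 3.047 = 3.049 m·K/W
Q' = ΔT/ΣR = (8.45 °C − 25.2 °C)/3.049 = -5.49 W/m
(Negative Q' ⇒ heat flows inward; heat gain = 5.49 W/m.)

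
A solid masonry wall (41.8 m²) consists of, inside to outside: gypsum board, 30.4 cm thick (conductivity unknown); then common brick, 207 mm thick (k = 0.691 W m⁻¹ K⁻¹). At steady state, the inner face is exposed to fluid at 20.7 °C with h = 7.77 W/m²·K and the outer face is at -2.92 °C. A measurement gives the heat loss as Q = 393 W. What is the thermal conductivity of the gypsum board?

ΣR = ΔT/Q = |20.7 − -2.92|/393 = 0.06010 K/W
Known resistances:
  R_conv,in = 1/(hA) = 1/(7.77·41.8) = 0.003079 K/W
  R_common brick = L/(kA) = 0.207/(0.691·41.8) = 0.007167 K/W
R_gypsum board = ΣR − ΣR_known = 0.06010 − 0.01025 = 0.04985 K/W
L/(kA) = 0.04985 ⇒ k = 0.304/(0.04985·41.8) = 0.146 W/m·K

k = 0.146 W/m·K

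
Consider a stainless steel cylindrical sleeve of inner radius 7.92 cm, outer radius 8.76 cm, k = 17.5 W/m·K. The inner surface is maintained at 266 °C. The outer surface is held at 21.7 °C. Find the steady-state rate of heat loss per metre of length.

Q' = 2πk·ΔT/ln(r₂/r₁) = 2π × 17.5 × 244.3 / ln(0.0876/0.0792) = 2.66×10^5 W/m

Q' = 266 kW/m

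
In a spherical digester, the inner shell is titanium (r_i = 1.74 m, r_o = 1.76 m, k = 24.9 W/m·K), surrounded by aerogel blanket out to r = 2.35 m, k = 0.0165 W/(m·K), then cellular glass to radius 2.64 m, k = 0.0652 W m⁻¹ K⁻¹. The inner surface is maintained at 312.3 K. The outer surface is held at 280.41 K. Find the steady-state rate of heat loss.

Q = 42.8 W

Series thermal resistances, inner to outer:
  R_titanium = (1/1.74 − 1/1.76)/(4πk) = 0.006531/(4π·24.9) = 2.087×10^-5 K/W
  R_aerogel blanket = (1/1.76 − 1/2.35)/(4πk) = 0.1426/(4π·0.0165) = 0.6880 K/W
  R_cellular glass = (1/2.35 − 1/2.64)/(4πk) = 0.04674/(4π·0.0652) = 0.05705 K/W
ΣR = 2.087×10^-5 + 0.6880 + 0.05705 = 0.7451 K/W
Q = ΔT/ΣR = (312.3 K − 280.41 K)/0.7451 = 42.8 W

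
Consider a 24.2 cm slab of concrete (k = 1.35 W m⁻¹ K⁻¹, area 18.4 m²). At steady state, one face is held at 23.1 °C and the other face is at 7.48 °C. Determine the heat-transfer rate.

Q = 1600 W

Q = kA·ΔT/L = 1.35 × 18.4 × |23.1 °C − 7.48 °C| / 0.242 = 1600 W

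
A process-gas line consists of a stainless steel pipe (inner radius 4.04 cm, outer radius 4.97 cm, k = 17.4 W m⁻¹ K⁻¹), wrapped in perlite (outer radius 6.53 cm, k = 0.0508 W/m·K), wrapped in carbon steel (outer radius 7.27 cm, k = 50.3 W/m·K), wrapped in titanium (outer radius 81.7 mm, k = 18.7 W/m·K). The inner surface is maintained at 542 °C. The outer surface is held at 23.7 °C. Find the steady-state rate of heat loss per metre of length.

Q' = 604 W/m

Resistance network (inner→outer):
  R'_stainless steel = ln(0.0497/0.0404)/(2πk) = 0.2072/(2π·17.4) = 0.001895 m·K/W
  R'_perlite = ln(0.0653/0.0497)/(2πk) = 0.2730/(2π·0.0508) = 0.8553 m·K/W
  R'_carbon steel = ln(0.0727/0.0653)/(2πk) = 0.1073/(2π·50.3) = 3.397×10^-4 m·K/W
  R'_titanium = ln(0.0817/0.0727)/(2πk) = 0.1167/(2π·18.7) = 9.933×10^-4 m·K/W
ΣR = 0.001895 + 0.8553 + 3.397×10^-4 + 9.933×10^-4 = 0.8585 m·K/W
Q' = ΔT/ΣR = (542 °C − 23.7 °C)/0.8585 = 604 W/m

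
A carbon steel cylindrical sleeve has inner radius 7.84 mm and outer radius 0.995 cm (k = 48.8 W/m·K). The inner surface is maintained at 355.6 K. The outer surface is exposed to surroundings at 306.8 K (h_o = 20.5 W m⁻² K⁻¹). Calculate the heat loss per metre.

Resistance network (inner→outer):
  R'_carbon steel = ln(0.00995/0.00784)/(2πk) = 0.2383/(2π·48.8) = 7.773×10^-4 m·K/W
  R'_conv,out = 1/(2πr h) = 1/(2π·0.00995·20.5) = 0.7803 m·K/W
ΣR = 7.773×10^-4 + 0.7803 = 0.7811 m·K/W
Q' = ΔT/ΣR = (355.6 K − 306.8 K)/0.7811 = 62.5 W/m

Q' = 62.5 W/m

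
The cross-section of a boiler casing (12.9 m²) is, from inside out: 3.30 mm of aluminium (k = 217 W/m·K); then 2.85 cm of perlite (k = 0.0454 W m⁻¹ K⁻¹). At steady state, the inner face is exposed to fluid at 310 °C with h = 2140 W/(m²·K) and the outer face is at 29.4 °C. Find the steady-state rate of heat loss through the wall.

Q = 5.76 kW

Treat each layer as a resistance in series:
  R_conv,in = 1/(hA) = 1/(2140·12.9) = 3.622×10^-5 K/W
  R_aluminium = L/(kA) = 0.00330/(217·12.9) = 1.179×10^-6 K/W
  R_perlite = L/(kA) = 0.0285/(0.0454·12.9) = 0.04866 K/W
ΣR = 3.622×10^-5 + 1.179×10^-6 + 0.04866 = 0.04870 K/W
Q = ΔT/ΣR = (310 °C − 29.4 °C)/0.04870 = 5760 W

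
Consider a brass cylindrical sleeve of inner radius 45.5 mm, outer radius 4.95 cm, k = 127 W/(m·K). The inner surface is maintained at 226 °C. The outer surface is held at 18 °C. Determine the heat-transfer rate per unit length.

Q' = 1970 kW/m

Q' = 2πk·ΔT/ln(r₂/r₁) = 2π × 127 × 208 / ln(0.0495/0.0455) = 1.97×10^6 W/m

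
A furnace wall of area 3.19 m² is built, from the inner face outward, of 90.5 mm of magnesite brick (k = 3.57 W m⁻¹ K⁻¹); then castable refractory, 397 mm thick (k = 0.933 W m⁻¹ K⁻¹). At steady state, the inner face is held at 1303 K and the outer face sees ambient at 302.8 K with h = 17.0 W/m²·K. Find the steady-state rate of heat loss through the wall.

Q = 6.26 kW

Treat each layer as a resistance in series:
  R_magnesite brick = L/(kA) = 0.0905/(3.57·3.19) = 0.007947 K/W
  R_castable refractory = L/(kA) = 0.397/(0.933·3.19) = 0.1334 K/W
  R_conv,out = 1/(hA) = 1/(17.0·3.19) = 0.01844 K/W
ΣR = 0.007947 + 0.1334 + 0.01844 = 0.1598 K/W
Q = ΔT/ΣR = (1303 K − 302.8 K)/0.1598 = 6260 W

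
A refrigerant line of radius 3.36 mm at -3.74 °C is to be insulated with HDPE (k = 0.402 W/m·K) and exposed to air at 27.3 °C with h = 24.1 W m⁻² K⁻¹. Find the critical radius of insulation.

For a cylinder, r_cr = k_ins/h = 0.402/24.1 = 0.0167 m = 1.67 cm

r_cr = 1.67 cm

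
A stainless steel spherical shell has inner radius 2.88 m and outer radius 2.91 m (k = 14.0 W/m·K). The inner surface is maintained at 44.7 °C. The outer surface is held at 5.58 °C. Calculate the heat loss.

Q = 4πk·ΔT/(1/r₁ − 1/r₂) = 4π × 14.0 × 39.12 / (1/2.88 − 1/2.91) = 1.92×10^6 W

Q = 1920 kW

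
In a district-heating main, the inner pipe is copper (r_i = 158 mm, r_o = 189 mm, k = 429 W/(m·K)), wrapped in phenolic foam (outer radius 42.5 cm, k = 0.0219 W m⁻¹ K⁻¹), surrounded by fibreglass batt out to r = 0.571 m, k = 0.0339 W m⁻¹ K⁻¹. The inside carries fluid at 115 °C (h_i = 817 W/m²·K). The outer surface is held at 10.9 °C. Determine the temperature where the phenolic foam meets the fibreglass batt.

T = 30.7 °C

Series thermal resistances, inner to outer:
  R'_conv,in = 1/(2πr h) = 1/(2π·0.158·817) = 0.001233 m·K/W
  R'_copper = ln(0.189/0.158)/(2πk) = 0.1792/(2π·429) = 6.646×10^-5 m·K/W
  R'_phenolic foam = ln(0.425/0.189)/(2πk) = 0.8103/(2π·0.0219) = 5.889 m·K/W
  R'_fibreglass batt = ln(0.571/0.425)/(2πk) = 0.2953/(2π·0.0339) = 1.386 m·K/W
ΣR = 0.001233 + 6.646×10^-5 + 5.889 + 1.386 = 7.276 m·K/W
Q' = ΔT/ΣR = (115 °C − 10.9 °C)/7.276 = 14.31 W/m
From the inner boundary to the phenolic foam/fibreglass batt interface, ΣR_partial = 5.890 m·K/W.
T_interface = T_in − Q'·ΣR_partial = 115 °C − (14.31)(5.890) = 30.7 °C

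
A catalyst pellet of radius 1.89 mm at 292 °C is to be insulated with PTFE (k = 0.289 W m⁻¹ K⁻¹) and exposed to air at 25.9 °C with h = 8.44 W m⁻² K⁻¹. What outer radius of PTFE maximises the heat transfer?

r_cr = 6.85 cm

For a sphere, r_cr = 2k_ins/h = 2·0.289/8.44 = 0.0685 m = 6.85 cm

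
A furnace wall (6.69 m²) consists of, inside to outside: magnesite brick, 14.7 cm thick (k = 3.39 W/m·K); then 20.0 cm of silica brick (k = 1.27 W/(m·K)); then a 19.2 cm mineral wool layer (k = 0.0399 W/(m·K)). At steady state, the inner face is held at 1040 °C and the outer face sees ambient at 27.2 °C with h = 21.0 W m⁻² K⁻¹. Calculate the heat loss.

Q = 1340 W

Resistance network (inner→outer):
  R_magnesite brick = L/(kA) = 0.147/(3.39·6.69) = 0.006482 K/W
  R_silica brick = L/(kA) = 0.200/(1.27·6.69) = 0.02354 K/W
  R_mineral wool = L/(kA) = 0.192/(0.0399·6.69) = 0.7193 K/W
  R_conv,out = 1/(hA) = 1/(21.0·6.69) = 0.007118 K/W
ΣR = 0.006482 + 0.02354 + 0.7193 + 0.007118 = 0.7564 K/W
Q = ΔT/ΣR = (1040 °C − 27.2 °C)/0.7564 = 1340 W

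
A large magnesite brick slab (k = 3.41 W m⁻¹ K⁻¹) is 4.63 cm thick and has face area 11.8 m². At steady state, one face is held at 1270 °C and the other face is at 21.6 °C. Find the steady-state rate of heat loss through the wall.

Q = kA·ΔT/L = 3.41 × 11.8 × |1270 °C − 21.6 °C| / 0.0463 = 1.08×10^6 W

Q = 1080 kW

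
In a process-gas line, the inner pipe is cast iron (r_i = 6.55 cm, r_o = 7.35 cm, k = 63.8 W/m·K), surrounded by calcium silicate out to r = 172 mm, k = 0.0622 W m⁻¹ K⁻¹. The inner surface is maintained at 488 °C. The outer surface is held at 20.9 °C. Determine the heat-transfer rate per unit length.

Q' = 215 W/m

Resistance network (inner→outer):
  R'_cast iron = ln(0.0735/0.0655)/(2πk) = 0.1152/(2π·63.8) = 2.875×10^-4 m·K/W
  R'_calcium silicate = ln(0.172/0.0735)/(2πk) = 0.8502/(2π·0.0622) = 2.175 m·K/W
ΣR = 2.875×10^-4 + 2.175 = 2.175 m·K/W
Q' = ΔT/ΣR = (488 °C − 20.9 °C)/2.175 = 215 W/m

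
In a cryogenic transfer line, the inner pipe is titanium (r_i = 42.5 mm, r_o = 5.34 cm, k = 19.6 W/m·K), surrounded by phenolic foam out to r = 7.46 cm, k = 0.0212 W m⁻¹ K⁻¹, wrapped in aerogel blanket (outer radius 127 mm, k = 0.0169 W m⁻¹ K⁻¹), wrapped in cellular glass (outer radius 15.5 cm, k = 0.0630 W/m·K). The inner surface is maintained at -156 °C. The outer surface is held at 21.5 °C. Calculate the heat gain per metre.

Resistance network (inner→outer):
  R'_titanium = ln(0.0534/0.0425)/(2πk) = 0.2283/(2π·19.6) = 0.001854 m·K/W
  R'_phenolic foam = ln(0.0746/0.0534)/(2πk) = 0.3343/(2π·0.0212) = 2.510 m·K/W
  R'_aerogel blanket = ln(0.127/0.0746)/(2πk) = 0.5320/(2π·0.0169) = 5.011 m·K/W
  R'_cellular glass = ln(0.155/0.127)/(2πk) = 0.1992/(2π·0.0630) = 0.5033 m·K/W
ΣR = 0.001854 + 2.510 + 5.011 + 0.5033 = 8.026 m·K/W
Q' = ΔT/ΣR = (-156 °C − 21.5 °C)/8.026 = -22.1 W/m
(Negative Q' ⇒ heat flows inward; heat gain = 22.1 W/m.)

Q' = 22.1 W/m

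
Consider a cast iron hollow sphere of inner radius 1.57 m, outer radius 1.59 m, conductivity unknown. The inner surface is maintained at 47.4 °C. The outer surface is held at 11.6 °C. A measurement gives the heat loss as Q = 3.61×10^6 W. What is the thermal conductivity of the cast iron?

ΣR = ΔT/Q = |47.4 − 11.6|/3.61×10^6 = 9.917×10^-6 K/W
(1/r₁−1/r₂)/(4πk) = 9.917×10^-6 ⇒ k = 0.008012/(4π·9.917×10^-6) = 64.3 W/m·K

k = 64.3 W/m·K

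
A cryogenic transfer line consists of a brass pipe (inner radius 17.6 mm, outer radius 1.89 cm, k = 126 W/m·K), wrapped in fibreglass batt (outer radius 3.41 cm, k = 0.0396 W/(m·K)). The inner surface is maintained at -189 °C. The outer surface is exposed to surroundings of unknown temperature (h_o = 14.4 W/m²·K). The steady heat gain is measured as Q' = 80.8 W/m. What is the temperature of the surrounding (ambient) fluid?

Series resistances:
  R'_brass = ln(0.0189/0.0176)/(2πk) = 0.07126/(2π·126) = 9.001×10^-5 m·K/W
  R'_fibreglass batt = ln(0.0341/0.0189)/(2πk) = 0.5901/(2π·0.0396) = 2.372 m·K/W
  R'_conv,out = 1/(2πr h) = 1/(2π·0.0341·14.4) = 0.3241 m·K/W
ΣR = 2.696 m·K/W
ΔT = Q'·ΣR = 80.8 × 2.696 = 217.8 K
Heat flows inward, so T_out = T_in + ΔT = -189 + 217.8 = 28.8 °C

T_out = 28.8 °C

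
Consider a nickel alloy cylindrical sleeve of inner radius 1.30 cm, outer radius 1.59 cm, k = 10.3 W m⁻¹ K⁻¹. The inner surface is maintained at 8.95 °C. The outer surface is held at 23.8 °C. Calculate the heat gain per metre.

Q' = 2πk·ΔT/ln(r₂/r₁) = 2π × 10.3 × 14.85 / ln(0.0159/0.0130) = 4770 W/m

Q' = 4.77 kW/m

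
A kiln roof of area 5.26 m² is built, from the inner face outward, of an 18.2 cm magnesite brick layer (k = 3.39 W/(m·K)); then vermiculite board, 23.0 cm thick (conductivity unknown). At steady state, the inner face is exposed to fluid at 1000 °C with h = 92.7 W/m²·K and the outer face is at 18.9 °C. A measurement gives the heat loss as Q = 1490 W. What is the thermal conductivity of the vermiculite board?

k = 0.0677 W/m·K

ΣR = ΔT/Q = |1000 − 18.9|/1490 = 0.6585 K/W
Known resistances:
  R_conv,in = 1/(hA) = 1/(92.7·5.26) = 0.002051 K/W
  R_magnesite brick = L/(kA) = 0.182/(3.39·5.26) = 0.01021 K/W
R_vermiculite board = ΣR − ΣR_known = 0.6585 − 0.01226 = 0.6462 K/W
L/(kA) = 0.6462 ⇒ k = 0.230/(0.6462·5.26) = 0.0677 W/m·K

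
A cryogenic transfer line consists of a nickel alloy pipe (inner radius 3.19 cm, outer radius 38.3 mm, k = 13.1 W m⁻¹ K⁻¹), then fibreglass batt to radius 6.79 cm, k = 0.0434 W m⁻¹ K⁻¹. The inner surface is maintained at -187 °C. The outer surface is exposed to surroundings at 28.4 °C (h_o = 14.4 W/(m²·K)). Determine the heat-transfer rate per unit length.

Q' = 95.1 W/m

Treat each layer as a resistance in series:
  R'_nickel alloy = ln(0.0383/0.0319)/(2πk) = 0.1828/(2π·13.1) = 0.002221 m·K/W
  R'_fibreglass batt = ln(0.0679/0.0383)/(2πk) = 0.5726/(2π·0.0434) = 2.100 m·K/W
  R'_conv,out = 1/(2πr h) = 1/(2π·0.0679·14.4) = 0.1628 m·K/W
ΣR = 0.002221 + 2.100 + 0.1628 = 2.265 m·K/W
Q' = ΔT/ΣR = (-187 °C − 28.4 °C)/2.265 = -95.1 W/m
(Negative Q' ⇒ heat flows inward; heat gain = 95.1 W/m.)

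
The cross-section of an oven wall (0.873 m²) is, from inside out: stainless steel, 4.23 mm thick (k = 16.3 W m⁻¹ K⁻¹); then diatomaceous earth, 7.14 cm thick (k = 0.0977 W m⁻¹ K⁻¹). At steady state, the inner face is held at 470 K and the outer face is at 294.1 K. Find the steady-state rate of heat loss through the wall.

Treat each layer as a resistance in series:
  R_stainless steel = L/(kA) = 0.00423/(16.3·0.873) = 2.973×10^-4 K/W
  R_diatomaceous earth = L/(kA) = 0.0714/(0.0977·0.873) = 0.8371 K/W
ΣR = 2.973×10^-4 + 0.8371 = 0.8374 K/W
Q = ΔT/ΣR = (470 K − 294.1 K)/0.8374 = 210 W

Q = 210 W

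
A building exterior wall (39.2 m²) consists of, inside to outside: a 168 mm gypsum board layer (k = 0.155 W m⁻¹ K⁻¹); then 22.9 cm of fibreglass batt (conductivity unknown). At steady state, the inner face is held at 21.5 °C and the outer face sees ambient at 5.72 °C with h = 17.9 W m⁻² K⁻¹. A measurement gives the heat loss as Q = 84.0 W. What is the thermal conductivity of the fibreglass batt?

ΣR = ΔT/Q = |21.5 − 5.72|/84.0 = 0.1879 K/W
Known resistances:
  R_gypsum board = L/(kA) = 0.168/(0.155·39.2) = 0.02765 K/W
  R_conv,out = 1/(hA) = 1/(17.9·39.2) = 0.001425 K/W
R_fibreglass batt = ΣR − ΣR_known = 0.1879 − 0.02908 = 0.1588 K/W
L/(kA) = 0.1588 ⇒ k = 0.229/(0.1588·39.2) = 0.0368 W/m·K

k = 0.0368 W/m·K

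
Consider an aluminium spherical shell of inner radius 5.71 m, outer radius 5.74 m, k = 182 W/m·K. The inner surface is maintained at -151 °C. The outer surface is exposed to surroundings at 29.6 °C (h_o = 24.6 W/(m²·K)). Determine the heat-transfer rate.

Treat each layer as a resistance in series:
  R_aluminium = (1/5.71 − 1/5.74)/(4πk) = 9.153×10^-4/(4π·182) = 4.002×10^-7 K/W
  R_conv,out = 1/(4πr²h) = 1/(4π·5.74²·24.6) = 9.818×10^-5 K/W
ΣR = 4.002×10^-7 + 9.818×10^-5 = 9.858×10^-5 K/W
Q = ΔT/ΣR = (-151 °C − 29.6 °C)/9.858×10^-5 = -1.83×10^6 W
(Negative Q ⇒ heat flows inward; heat gain = 1.83×10^6 W.)

Q = 1.83×10^6 W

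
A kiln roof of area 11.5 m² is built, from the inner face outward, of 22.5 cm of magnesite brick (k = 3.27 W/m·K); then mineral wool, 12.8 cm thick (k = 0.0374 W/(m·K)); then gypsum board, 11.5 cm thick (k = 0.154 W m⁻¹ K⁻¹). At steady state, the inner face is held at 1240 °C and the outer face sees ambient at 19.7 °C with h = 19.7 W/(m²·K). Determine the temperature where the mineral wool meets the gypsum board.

T = 247 °C

Resistance network (inner→outer):
  R_magnesite brick = L/(kA) = 0.225/(3.27·11.5) = 0.005983 K/W
  R_mineral wool = L/(kA) = 0.128/(0.0374·11.5) = 0.2976 K/W
  R_gypsum board = L/(kA) = 0.115/(0.154·11.5) = 0.06494 K/W
  R_conv,out = 1/(hA) = 1/(19.7·11.5) = 0.004414 K/W
ΣR = 0.005983 + 0.2976 + 0.06494 + 0.004414 = 0.3729 K/W
Q = ΔT/ΣR = (1240 °C − 19.7 °C)/0.3729 = 3272 W
From the inner boundary to the mineral wool/gypsum board interface, ΣR_partial = 0.3036 K/W.
T_interface = T_in − Q·ΣR_partial = 1240 °C − (3272)(0.3036) = 247 °C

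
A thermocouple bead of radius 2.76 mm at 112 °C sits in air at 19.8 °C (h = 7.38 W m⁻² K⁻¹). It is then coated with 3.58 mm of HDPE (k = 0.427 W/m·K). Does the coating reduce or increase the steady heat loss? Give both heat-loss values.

Critical radius for a sphere: r_cr = 2k/h = 0.116 m = 11.6 cm.
Outer radius after coating: r₂ = 0.00276 + 0.00358 = 0.00634 m.
Since r₁ < r_cr and r₂ ≤ r_cr, the coating moves toward the maximum at r_cr — heat loss rises.
Bare: R = 1/(4πr₁²h) = 1416 K/W; Q = 92.2/1416 = 0.0651 W.
Coated: R = R_cond + R_conv = 306.4 K/W; Q = 92.2/306.4 = 0.301 W.

increases: 0.0651 → 0.301 W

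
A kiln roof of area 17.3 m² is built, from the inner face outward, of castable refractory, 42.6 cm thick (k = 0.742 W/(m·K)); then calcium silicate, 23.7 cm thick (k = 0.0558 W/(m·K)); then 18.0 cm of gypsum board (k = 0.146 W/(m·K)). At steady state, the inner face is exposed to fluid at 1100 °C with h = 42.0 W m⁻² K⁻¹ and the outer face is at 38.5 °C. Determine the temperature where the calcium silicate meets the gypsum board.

T = 254 °C

Resistance network (inner→outer):
  R_conv,in = 1/(hA) = 1/(42.0·17.3) = 0.001376 K/W
  R_castable refractory = L/(kA) = 0.426/(0.742·17.3) = 0.03319 K/W
  R_calcium silicate = L/(kA) = 0.237/(0.0558·17.3) = 0.2455 K/W
  R_gypsum board = L/(kA) = 0.180/(0.146·17.3) = 0.07126 K/W
ΣR = 0.001376 + 0.03319 + 0.2455 + 0.07126 = 0.3513 K/W
Q = ΔT/ΣR = (1100 °C − 38.5 °C)/0.3513 = 3022 W
From the inner boundary to the calcium silicate/gypsum board interface, ΣR_partial = 0.2801 K/W.
T_interface = T_in − Q·ΣR_partial = 1100 °C − (3022)(0.2801) = 254 °C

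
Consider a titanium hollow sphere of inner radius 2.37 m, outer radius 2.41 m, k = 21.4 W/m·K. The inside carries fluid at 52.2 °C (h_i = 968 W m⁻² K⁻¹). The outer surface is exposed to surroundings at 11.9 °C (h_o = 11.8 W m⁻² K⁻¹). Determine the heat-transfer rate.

Treat each layer as a resistance in series:
  R_conv,in = 1/(4πr²h) = 1/(4π·2.37²·968) = 1.464×10^-5 K/W
  R_titanium = (1/2.37 − 1/2.41)/(4πk) = 0.007003/(4π·21.4) = 2.604×10^-5 K/W
  R_conv,out = 1/(4πr²h) = 1/(4π·2.41²·11.8) = 0.001161 K/W
ΣR = 1.464×10^-5 + 2.604×10^-5 + 0.001161 = 0.001202 K/W
Q = ΔT/ΣR = (52.2 °C − 11.9 °C)/0.001202 = 33500 W

Q = 33.5 kW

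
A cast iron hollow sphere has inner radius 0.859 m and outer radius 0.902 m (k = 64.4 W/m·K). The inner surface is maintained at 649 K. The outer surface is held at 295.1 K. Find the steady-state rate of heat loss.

Q = 5160 kW

Q = 4πk·ΔT/(1/r₁ − 1/r₂) = 4π × 64.4 × 353.9 / (1/0.859 − 1/0.902) = 5.16×10^6 W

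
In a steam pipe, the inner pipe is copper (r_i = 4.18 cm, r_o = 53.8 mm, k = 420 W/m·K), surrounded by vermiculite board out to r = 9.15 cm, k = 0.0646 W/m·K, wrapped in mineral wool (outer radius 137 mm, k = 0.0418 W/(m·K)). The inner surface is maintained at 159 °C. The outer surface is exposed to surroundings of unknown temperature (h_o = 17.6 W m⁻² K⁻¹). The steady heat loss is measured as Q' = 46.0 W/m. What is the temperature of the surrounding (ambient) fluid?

T_out = 25.1 °C

Series resistances:
  R'_copper = ln(0.0538/0.0418)/(2πk) = 0.2524/(2π·420) = 9.564×10^-5 m·K/W
  R'_vermiculite board = ln(0.0915/0.0538)/(2πk) = 0.5311/(2π·0.0646) = 1.308 m·K/W
  R'_mineral wool = ln(0.137/0.0915)/(2πk) = 0.4036/(2π·0.0418) = 1.537 m·K/W
  R'_conv,out = 1/(2πr h) = 1/(2π·0.137·17.6) = 0.06601 m·K/W
ΣR = 2.911 m·K/W
ΔT = Q'·ΣR = 46.0 × 2.911 = 133.9 K
Heat flows outward, so T_out = T_in − ΔT = 159 − 133.9 = 25.1 °C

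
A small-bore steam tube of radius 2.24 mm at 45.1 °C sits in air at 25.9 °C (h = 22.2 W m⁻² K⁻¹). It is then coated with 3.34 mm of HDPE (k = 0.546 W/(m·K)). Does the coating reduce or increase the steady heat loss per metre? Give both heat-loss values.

Critical radius for a cylinder: r_cr = k/h = 0.0246 m = 2.46 cm.
Outer radius after coating: r₂ = 0.00224 + 0.00334 = 0.00558 m.
Since r₁ < r_cr and r₂ ≤ r_cr, the coating moves toward the maximum at r_cr — heat loss rises.
Bare: R = 1/(2πr₁h) = 3.201 m·K/W; Q = 19.2/3.201 = 6.00 W/m.
Coated: R = R_cond + R_conv = 1.551 m·K/W; Q = 19.2/1.551 = 12.4 W/m.

increases: 6.00 → 12.4 W/m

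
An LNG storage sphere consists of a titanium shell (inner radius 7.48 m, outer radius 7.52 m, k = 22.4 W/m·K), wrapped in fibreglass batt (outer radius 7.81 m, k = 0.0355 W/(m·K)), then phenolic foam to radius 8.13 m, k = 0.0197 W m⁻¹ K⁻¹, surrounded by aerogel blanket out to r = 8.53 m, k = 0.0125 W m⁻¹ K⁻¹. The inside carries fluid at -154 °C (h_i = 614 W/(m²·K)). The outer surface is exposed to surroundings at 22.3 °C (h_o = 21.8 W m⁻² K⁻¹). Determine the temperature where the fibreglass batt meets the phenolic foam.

Treat each layer as a resistance in series:
  R_conv,in = 1/(4πr²h) = 1/(4π·7.48²·614) = 2.316×10^-6 K/W
  R_titanium = (1/7.48 − 1/7.52)/(4πk) = 7.111×10^-4/(4π·22.4) = 2.526×10^-6 K/W
  R_fibreglass batt = (1/7.52 − 1/7.81)/(4πk) = 0.004938/(4π·0.0355) = 0.01107 K/W
  R_phenolic foam = (1/7.81 − 1/8.13)/(4πk) = 0.005040/(4π·0.0197) = 0.02036 K/W
  R_aerogel blanket = (1/8.13 − 1/8.53)/(4πk) = 0.005768/(4π·0.0125) = 0.03672 K/W
  R_conv,out = 1/(4πr²h) = 1/(4π·8.53²·21.8) = 5.017×10^-5 K/W
ΣR = 2.316×10^-6 + 2.526×10^-6 + 0.01107 + 0.02036 + 0.03672 + 5.017×10^-5 = 0.06821 K/W
Q = ΔT/ΣR = (-154 °C − 22.3 °C)/0.06821 = -2585 W
From the inner boundary to the fibreglass batt/phenolic foam interface, ΣR_partial = 0.01107 K/W.
T_interface = T_in − Q·ΣR_partial = -154 °C − (-2585)(0.01107) = -125 °C

T = -125 °C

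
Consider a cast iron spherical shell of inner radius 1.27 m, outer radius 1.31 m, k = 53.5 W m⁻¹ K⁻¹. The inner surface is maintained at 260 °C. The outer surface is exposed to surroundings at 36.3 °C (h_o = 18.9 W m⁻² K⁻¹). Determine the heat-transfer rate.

Treat each layer as a resistance in series:
  R_cast iron = (1/1.27 − 1/1.31)/(4πk) = 0.02404/(4π·53.5) = 3.576×10^-5 K/W
  R_conv,out = 1/(4πr²h) = 1/(4π·1.31²·18.9) = 0.002453 K/W
ΣR = 3.576×10^-5 + 0.002453 = 0.002489 K/W
Q = ΔT/ΣR = (260 °C − 36.3 °C)/0.002489 = 89900 W

Q = 89.9 kW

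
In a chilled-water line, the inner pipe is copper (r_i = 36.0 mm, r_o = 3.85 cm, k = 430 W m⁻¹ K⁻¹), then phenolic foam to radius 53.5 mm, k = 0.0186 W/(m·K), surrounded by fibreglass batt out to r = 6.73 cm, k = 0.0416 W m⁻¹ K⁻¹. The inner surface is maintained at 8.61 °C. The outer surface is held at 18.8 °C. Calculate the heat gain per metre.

Q' = 2.76 W/m

Resistance network (inner→outer):
  R'_copper = ln(0.0385/0.0360)/(2πk) = 0.06714/(2π·430) = 2.485×10^-5 m·K/W
  R'_phenolic foam = ln(0.0535/0.0385)/(2πk) = 0.3290/(2π·0.0186) = 2.815 m·K/W
  R'_fibreglass batt = ln(0.0673/0.0535)/(2πk) = 0.2295/(2π·0.0416) = 0.8779 m·K/W
ΣR = 2.485×10^-5 + 2.815 + 0.8779 = 3.693 m·K/W
Q' = ΔT/ΣR = (8.61 °C − 18.8 °C)/3.693 = -2.76 W/m
(Negative Q' ⇒ heat flows inward; heat gain = 2.76 W/m.)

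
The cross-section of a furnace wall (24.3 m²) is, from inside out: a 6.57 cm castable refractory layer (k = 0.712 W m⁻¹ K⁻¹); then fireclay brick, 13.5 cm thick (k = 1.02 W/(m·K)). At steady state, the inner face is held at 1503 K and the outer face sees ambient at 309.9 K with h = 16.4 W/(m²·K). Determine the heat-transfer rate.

Resistance network (inner→outer):
  R_castable refractory = L/(kA) = 0.0657/(0.712·24.3) = 0.003797 K/W
  R_fireclay brick = L/(kA) = 0.135/(1.02·24.3) = 0.005447 K/W
  R_conv,out = 1/(hA) = 1/(16.4·24.3) = 0.002509 K/W
ΣR = 0.003797 + 0.005447 + 0.002509 = 0.01175 K/W
Q = ΔT/ΣR = (1503 K − 309.9 K)/0.01175 = 1.02×10^5 W

Q = 1.02×10^5 W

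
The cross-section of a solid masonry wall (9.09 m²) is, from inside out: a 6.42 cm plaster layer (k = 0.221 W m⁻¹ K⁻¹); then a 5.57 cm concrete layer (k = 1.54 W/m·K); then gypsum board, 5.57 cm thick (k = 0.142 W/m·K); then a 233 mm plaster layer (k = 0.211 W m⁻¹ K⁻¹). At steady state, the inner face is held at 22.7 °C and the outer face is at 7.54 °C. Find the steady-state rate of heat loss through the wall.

Treat each layer as a resistance in series:
  R_plaster = L/(kA) = 0.0642/(0.221·9.09) = 0.03196 K/W
  R_concrete = L/(kA) = 0.0557/(1.54·9.09) = 0.003979 K/W
  R_gypsum board = L/(kA) = 0.0557/(0.142·9.09) = 0.04315 K/W
  R_plaster = L/(kA) = 0.233/(0.211·9.09) = 0.1215 K/W
ΣR = 0.03196 + 0.003979 + 0.04315 + 0.1215 = 0.2006 K/W
Q = ΔT/ΣR = (22.7 °C − 7.54 °C)/0.2006 = 75.6 W

Q = 75.6 W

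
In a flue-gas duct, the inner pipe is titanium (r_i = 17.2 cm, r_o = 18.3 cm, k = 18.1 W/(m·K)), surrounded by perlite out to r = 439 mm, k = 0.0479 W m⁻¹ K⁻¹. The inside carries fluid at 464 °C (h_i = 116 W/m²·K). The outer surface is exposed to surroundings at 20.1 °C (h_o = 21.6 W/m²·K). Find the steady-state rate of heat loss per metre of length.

Resistance network (inner→outer):
  R'_conv,in = 1/(2πr h) = 1/(2π·0.172·116) = 0.007977 m·K/W
  R'_titanium = ln(0.183/0.172)/(2πk) = 0.06199/(2π·18.1) = 5.451×10^-4 m·K/W
  R'_perlite = ln(0.439/0.183)/(2πk) = 0.8750/(2π·0.0479) = 2.907 m·K/W
  R'_conv,out = 1/(2πr h) = 1/(2π·0.439·21.6) = 0.01678 m·K/W
ΣR = 0.007977 + 5.451×10^-4 + 2.907 + 0.01678 = 2.932 m·K/W
Q' = ΔT/ΣR = (464 °C − 20.1 °C)/2.932 = 151 W/m

Q' = 151 W/m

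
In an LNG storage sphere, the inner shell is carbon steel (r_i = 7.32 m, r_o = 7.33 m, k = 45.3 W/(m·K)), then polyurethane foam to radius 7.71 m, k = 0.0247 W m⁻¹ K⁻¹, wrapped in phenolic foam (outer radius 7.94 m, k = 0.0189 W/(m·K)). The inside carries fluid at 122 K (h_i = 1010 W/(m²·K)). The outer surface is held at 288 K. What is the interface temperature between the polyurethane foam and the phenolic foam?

T = 217.9 K

Series thermal resistances, inner to outer:
  R_conv,in = 1/(4πr²h) = 1/(4π·7.32²·1010) = 1.470×10^-6 K/W
  R_carbon steel = (1/7.32 − 1/7.33)/(4πk) = 1.864×10^-4/(4π·45.3) = 3.274×10^-7 K/W
  R_polyurethane foam = (1/7.33 − 1/7.71)/(4πk) = 0.006724/(4π·0.0247) = 0.02166 K/W
  R_phenolic foam = (1/7.71 − 1/7.94)/(4πk) = 0.003757/(4π·0.0189) = 0.01582 K/W
ΣR = 1.470×10^-6 + 3.274×10^-7 + 0.02166 + 0.01582 = 0.03748 K/W
Q = ΔT/ΣR = (122 K − 288 K)/0.03748 = -4429 W
From the inner boundary to the polyurethane foam/phenolic foam interface, ΣR_partial = 0.02166 K/W.
T_interface = T_in − Q·ΣR_partial = 122 K − (-4429)(0.02166) = 217.9 K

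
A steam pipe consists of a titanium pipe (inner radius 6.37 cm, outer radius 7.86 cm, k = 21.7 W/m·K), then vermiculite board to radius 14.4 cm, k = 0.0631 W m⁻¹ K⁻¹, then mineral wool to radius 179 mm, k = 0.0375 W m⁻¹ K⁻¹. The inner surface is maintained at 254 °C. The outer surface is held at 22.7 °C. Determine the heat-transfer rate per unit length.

Series thermal resistances, inner to outer:
  R'_titanium = ln(0.0786/0.0637)/(2πk) = 0.2102/(2π·21.7) = 0.001542 m·K/W
  R'_vermiculite board = ln(0.144/0.0786)/(2πk) = 0.6054/(2π·0.0631) = 1.527 m·K/W
  R'_mineral wool = ln(0.179/0.144)/(2πk) = 0.2176/(2π·0.0375) = 0.9234 m·K/W
ΣR = 0.001542 + 1.527 + 0.9234 = 2.452 m·K/W
Q' = ΔT/ΣR = (254 °C − 22.7 °C)/2.452 = 94.3 W/m

Q' = 94.3 W/m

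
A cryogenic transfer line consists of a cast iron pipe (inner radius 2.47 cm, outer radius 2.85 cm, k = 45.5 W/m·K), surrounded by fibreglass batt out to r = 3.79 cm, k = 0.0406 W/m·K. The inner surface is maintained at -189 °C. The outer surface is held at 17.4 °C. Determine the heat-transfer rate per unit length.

Treat each layer as a resistance in series:
  R'_cast iron = ln(0.0285/0.0247)/(2πk) = 0.1431/(2π·45.5) = 5.006×10^-4 m·K/W
  R'_fibreglass batt = ln(0.0379/0.0285)/(2πk) = 0.2850/(2π·0.0406) = 1.117 m·K/W
ΣR = 5.006×10^-4 + 1.117 = 1.118 m·K/W
Q' = ΔT/ΣR = (-189 °C − 17.4 °C)/1.118 = -185 W/m
(Negative Q' ⇒ heat flows inward; heat gain = 185 W/m.)

Q' = 185 W/m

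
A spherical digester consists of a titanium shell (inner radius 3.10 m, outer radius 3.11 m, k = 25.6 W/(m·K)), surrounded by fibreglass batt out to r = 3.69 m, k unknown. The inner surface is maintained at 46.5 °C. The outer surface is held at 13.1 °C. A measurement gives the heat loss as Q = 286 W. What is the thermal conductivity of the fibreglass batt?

ΣR = ΔT/Q = |46.5 − 13.1|/286 = 0.1168 K/W
Known resistances:
  R_titanium = (1/3.10 − 1/3.11)/(4πk) = 0.001037/(4π·25.6) = 3.224×10^-6 K/W
R_fibreglass batt = ΣR − ΣR_known = 0.1168 − 3.224×10^-6 = 0.1168 K/W
(1/r₁−1/r₂)/(4πk) = 0.1168 ⇒ k = 0.05054/(4π·0.1168) = 0.0344 W/m·K

k = 0.0344 W/m·K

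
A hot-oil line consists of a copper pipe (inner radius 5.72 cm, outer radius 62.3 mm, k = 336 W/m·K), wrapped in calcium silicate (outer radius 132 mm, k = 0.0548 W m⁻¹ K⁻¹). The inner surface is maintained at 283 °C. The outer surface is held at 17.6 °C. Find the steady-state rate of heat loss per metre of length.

Series thermal resistances, inner to outer:
  R'_copper = ln(0.0623/0.0572)/(2πk) = 0.08541/(2π·336) = 4.046×10^-5 m·K/W
  R'_calcium silicate = ln(0.132/0.0623)/(2πk) = 0.7508/(2π·0.0548) = 2.181 m·K/W
ΣR = 4.046×10^-5 + 2.181 = 2.181 m·K/W
Q' = ΔT/ΣR = (283 °C − 17.6 °C)/2.181 = 122 W/m

Q' = 122 W/m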